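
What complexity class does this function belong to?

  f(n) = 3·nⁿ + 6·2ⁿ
O(nⁿ)

The dominant term in 3·nⁿ + 6·2ⁿ is 3·nⁿ, which is Θ(nⁿ).
Lower-order terms (6·2ⁿ) are asymptotically negligible.
Constants are absorbed, so the tightest bound is O(nⁿ).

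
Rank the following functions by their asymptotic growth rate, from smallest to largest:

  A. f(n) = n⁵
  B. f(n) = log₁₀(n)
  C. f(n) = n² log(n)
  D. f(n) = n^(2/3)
B < D < C < A

Comparing growth rates:
B = log₁₀(n) is O(log n)
D = n^(2/3) is O(n^(2/3))
C = n² log(n) is O(n² log n)
A = n⁵ is O(n⁵)

Therefore, the order from slowest to fastest is: B < D < C < A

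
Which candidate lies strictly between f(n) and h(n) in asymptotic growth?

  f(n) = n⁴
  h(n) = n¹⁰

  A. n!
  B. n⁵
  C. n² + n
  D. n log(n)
B

We need g(n) with n⁴ = o(g(n)) and g(n) = o(n¹⁰), i.e. O(n⁴) ≺ g ≺ O(n¹⁰).
Check each option:
  A. n! — O(n!) does not grow strictly slower than h(n)
  B. n⁵ — O(n⁵) is strictly between O(n⁴) and O(n¹⁰) ✓
  C. n² + n — O(n²) does not grow strictly faster than f(n)
  D. n log(n) — O(n log n) does not grow strictly faster than f(n)

Only option B (n⁵) lies strictly between.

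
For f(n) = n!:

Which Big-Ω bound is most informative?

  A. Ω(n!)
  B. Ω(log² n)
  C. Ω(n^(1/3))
A

f(n) = n! is Ω(n!).
All listed options are valid Big-Ω bounds (lower bounds),
but Ω(n!) is the tightest (largest valid bound).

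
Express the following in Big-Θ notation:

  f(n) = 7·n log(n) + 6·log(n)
Θ(n log n)

Order the terms by growth rate: 6·log(n) ≺ 7·n log(n).
The fastest-growing term 7·n log(n) dominates as n → ∞; dropping its constant factor gives Θ(n log n).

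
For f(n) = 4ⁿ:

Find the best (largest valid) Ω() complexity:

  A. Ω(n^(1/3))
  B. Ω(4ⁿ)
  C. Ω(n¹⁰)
B

f(n) = 4ⁿ is Ω(4ⁿ).
All listed options are valid Big-Ω bounds (lower bounds),
but Ω(4ⁿ) is the tightest (largest valid bound).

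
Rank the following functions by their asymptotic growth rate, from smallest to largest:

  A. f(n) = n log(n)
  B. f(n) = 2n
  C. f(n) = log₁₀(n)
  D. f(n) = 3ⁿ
C < B < A < D

Comparing growth rates:
C = log₁₀(n) is O(log n)
B = 2n is O(n)
A = n log(n) is O(n log n)
D = 3ⁿ is O(3ⁿ)

Therefore, the order from slowest to fastest is: C < B < A < D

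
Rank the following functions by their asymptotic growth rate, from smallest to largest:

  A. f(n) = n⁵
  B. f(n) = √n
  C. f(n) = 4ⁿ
B < A < C

Comparing growth rates:
B = √n is O(√n)
A = n⁵ is O(n⁵)
C = 4ⁿ is O(4ⁿ)

Therefore, the order from slowest to fastest is: B < A < C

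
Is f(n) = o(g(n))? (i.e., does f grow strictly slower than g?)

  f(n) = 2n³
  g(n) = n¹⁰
True

f(n) = 2n³ is O(n³), and g(n) = n¹⁰ is O(n¹⁰).
Since O(n³) grows strictly slower than O(n¹⁰), f(n) = o(g(n)) is true.
This means lim(n→∞) f(n)/g(n) = 0.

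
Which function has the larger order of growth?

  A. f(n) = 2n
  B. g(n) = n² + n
B

f(n) = 2n is O(n), while g(n) = n² + n is O(n²).
Since O(n²) grows faster than O(n), g(n) dominates.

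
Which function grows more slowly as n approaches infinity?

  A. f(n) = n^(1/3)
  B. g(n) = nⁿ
A

f(n) = n^(1/3) is O(n^(1/3)), while g(n) = nⁿ is O(nⁿ).
Since O(n^(1/3)) grows slower than O(nⁿ), f(n) is dominated.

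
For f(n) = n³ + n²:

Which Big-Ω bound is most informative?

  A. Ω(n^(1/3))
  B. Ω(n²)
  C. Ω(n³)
C

f(n) = n³ + n² is Ω(n³).
All listed options are valid Big-Ω bounds (lower bounds),
but Ω(n³) is the tightest (largest valid bound).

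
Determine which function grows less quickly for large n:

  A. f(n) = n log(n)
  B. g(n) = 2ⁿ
A

f(n) = n log(n) is O(n log n), while g(n) = 2ⁿ is O(2ⁿ).
Since O(n log n) grows slower than O(2ⁿ), f(n) is dominated.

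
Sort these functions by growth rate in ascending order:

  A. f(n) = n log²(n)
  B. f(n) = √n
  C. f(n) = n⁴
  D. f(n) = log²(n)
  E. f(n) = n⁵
D < B < A < C < E

Comparing growth rates:
D = log²(n) is O(log² n)
B = √n is O(√n)
A = n log²(n) is O(n log² n)
C = n⁴ is O(n⁴)
E = n⁵ is O(n⁵)

Therefore, the order from slowest to fastest is: D < B < A < C < E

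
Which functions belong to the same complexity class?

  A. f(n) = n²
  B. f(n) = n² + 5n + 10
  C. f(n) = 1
A and B

Examining each function:
  A. n² is O(n²)
  B. n² + 5n + 10 is O(n²)
  C. 1 is O(1)

Functions A and B both have the same complexity class.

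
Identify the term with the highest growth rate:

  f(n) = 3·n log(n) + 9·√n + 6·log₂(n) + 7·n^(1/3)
3·n log(n)

Looking at each term:
  - 3·n log(n) is O(n log n)
  - 9·√n is O(√n)
  - 6·log₂(n) is O(log n)
  - 7·n^(1/3) is O(n^(1/3))

The term 3·n log(n) (O(n log n)) grows fastest and dominates all others.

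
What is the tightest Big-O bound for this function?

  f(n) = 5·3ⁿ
O(3ⁿ)

The dominant term in 5·3ⁿ is 5·3ⁿ, which is Θ(3ⁿ).
Constants are absorbed, so the tightest bound is O(3ⁿ).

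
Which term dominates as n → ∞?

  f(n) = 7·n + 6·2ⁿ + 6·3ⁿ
6·3ⁿ

Looking at each term:
  - 7·n is O(n)
  - 6·2ⁿ is O(2ⁿ)
  - 6·3ⁿ is O(3ⁿ)

The term 6·3ⁿ (O(3ⁿ)) grows fastest and dominates all others.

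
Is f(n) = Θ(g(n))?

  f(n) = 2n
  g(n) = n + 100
True

f(n) = 2n and g(n) = n + 100 are both O(n).
Since they have the same asymptotic growth rate, f(n) = Θ(g(n)) is true.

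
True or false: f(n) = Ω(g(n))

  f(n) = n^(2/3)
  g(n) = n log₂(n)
False

f(n) = n^(2/3) is O(n^(2/3)), and g(n) = n log₂(n) is O(n log n).
Since O(n^(2/3)) grows slower than O(n log n), f(n) = Ω(g(n)) is false.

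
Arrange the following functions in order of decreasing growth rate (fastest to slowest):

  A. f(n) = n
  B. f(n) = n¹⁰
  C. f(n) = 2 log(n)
B > A > C

Comparing growth rates:
B = n¹⁰ is O(n¹⁰)
A = n is O(n)
C = 2 log(n) is O(log n)

Therefore, the order from fastest to slowest is: B > A > C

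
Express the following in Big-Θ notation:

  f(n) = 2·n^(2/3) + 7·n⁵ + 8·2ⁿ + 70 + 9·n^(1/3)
Θ(2ⁿ)

Order the terms by growth rate: 70 ≺ 9·n^(1/3) ≺ 2·n^(2/3) ≺ 7·n⁵ ≺ 8·2ⁿ.
The fastest-growing term 8·2ⁿ dominates as n → ∞; dropping its constant factor gives Θ(2ⁿ).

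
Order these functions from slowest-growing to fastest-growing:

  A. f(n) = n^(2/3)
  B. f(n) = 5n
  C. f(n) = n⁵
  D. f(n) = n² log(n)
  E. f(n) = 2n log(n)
A < B < E < D < C

Comparing growth rates:
A = n^(2/3) is O(n^(2/3))
B = 5n is O(n)
E = 2n log(n) is O(n log n)
D = n² log(n) is O(n² log n)
C = n⁵ is O(n⁵)

Therefore, the order from slowest to fastest is: A < B < E < D < C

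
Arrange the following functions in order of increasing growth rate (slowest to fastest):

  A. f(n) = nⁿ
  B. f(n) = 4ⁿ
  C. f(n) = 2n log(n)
C < B < A

Comparing growth rates:
C = 2n log(n) is O(n log n)
B = 4ⁿ is O(4ⁿ)
A = nⁿ is O(nⁿ)

Therefore, the order from slowest to fastest is: C < B < A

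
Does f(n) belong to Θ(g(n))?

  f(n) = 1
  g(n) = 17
True

f(n) = 1 and g(n) = 17 are both O(1).
Since they have the same asymptotic growth rate, f(n) = Θ(g(n)) is true.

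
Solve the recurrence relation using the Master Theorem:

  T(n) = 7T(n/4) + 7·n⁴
Θ(n⁴)

Master Theorem: a = 7, b = 4, f(n) = 7·n⁴.
Compute the critical exponent d = log₄(7) = 1.404.
Compare f(n) = Θ(n⁴) against n^d:
  k = 4 > d = 1.404, so f(n) = Ω(n^(d+ε)) — Case 3.
  Regularity: a·(n/b)^4/n^4 = a/b^4 = 7/256 < 1 ✓.
  The top-level work dominates: T(n) = Θ(f(n)) = Θ(n⁴).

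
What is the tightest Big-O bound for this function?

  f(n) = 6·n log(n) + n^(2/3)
O(n log n)

The dominant term in 6·n log(n) + n^(2/3) is 6·n log(n), which is Θ(n log n).
Lower-order terms (n^(2/3)) are asymptotically negligible.
Constants are absorbed, so the tightest bound is O(n log n).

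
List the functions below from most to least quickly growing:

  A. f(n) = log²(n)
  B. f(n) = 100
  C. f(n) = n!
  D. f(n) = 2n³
C > D > A > B

Comparing growth rates:
C = n! is O(n!)
D = 2n³ is O(n³)
A = log²(n) is O(log² n)
B = 100 is O(1)

Therefore, the order from fastest to slowest is: C > D > A > B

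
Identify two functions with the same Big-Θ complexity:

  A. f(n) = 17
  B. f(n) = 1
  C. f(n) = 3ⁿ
A and B

Examining each function:
  A. 17 is O(1)
  B. 1 is O(1)
  C. 3ⁿ is O(3ⁿ)

Functions A and B both have the same complexity class.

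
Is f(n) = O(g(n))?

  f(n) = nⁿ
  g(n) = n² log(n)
False

f(n) = nⁿ is O(nⁿ), and g(n) = n² log(n) is O(n² log n).
Since O(nⁿ) grows faster than O(n² log n), f(n) = O(g(n)) is false.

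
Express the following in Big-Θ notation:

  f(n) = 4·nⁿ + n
Θ(nⁿ)

Order the terms by growth rate: n ≺ 4·nⁿ.
The fastest-growing term 4·nⁿ dominates as n → ∞; dropping its constant factor gives Θ(nⁿ).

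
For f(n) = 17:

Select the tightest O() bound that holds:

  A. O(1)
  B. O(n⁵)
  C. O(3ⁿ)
A

f(n) = 17 is O(1).
All listed options are valid Big-O bounds (upper bounds),
but O(1) is the tightest (smallest valid bound).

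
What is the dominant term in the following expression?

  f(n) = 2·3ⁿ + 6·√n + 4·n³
2·3ⁿ

Looking at each term:
  - 2·3ⁿ is O(3ⁿ)
  - 6·√n is O(√n)
  - 4·n³ is O(n³)

The term 2·3ⁿ (O(3ⁿ)) grows fastest and dominates all others.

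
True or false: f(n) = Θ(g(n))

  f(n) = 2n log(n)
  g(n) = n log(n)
True

f(n) = 2n log(n) and g(n) = n log(n) are both O(n log n).
Since they have the same asymptotic growth rate, f(n) = Θ(g(n)) is true.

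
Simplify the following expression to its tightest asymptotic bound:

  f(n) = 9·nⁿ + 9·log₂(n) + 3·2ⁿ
Θ(nⁿ)

Order the terms by growth rate: 9·log₂(n) ≺ 3·2ⁿ ≺ 9·nⁿ.
The fastest-growing term 9·nⁿ dominates as n → ∞; dropping its constant factor gives Θ(nⁿ).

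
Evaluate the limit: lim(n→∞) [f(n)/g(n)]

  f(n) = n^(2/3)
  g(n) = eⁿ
0

Since n^(2/3) (O(n^(2/3))) grows slower than eⁿ (O(eⁿ)),
the ratio f(n)/g(n) → 0 as n → ∞.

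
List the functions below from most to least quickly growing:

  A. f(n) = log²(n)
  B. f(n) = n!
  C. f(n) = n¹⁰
B > C > A

Comparing growth rates:
B = n! is O(n!)
C = n¹⁰ is O(n¹⁰)
A = log²(n) is O(log² n)

Therefore, the order from fastest to slowest is: B > C > A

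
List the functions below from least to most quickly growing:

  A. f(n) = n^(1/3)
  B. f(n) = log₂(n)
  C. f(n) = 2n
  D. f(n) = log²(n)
B < D < A < C

Comparing growth rates:
B = log₂(n) is O(log n)
D = log²(n) is O(log² n)
A = n^(1/3) is O(n^(1/3))
C = 2n is O(n)

Therefore, the order from slowest to fastest is: B < D < A < C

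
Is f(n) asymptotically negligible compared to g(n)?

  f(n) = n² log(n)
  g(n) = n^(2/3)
False

f(n) = n² log(n) is O(n² log n), and g(n) = n^(2/3) is O(n^(2/3)).
Since O(n² log n) grows faster than or equal to O(n^(2/3)), f(n) = o(g(n)) is false.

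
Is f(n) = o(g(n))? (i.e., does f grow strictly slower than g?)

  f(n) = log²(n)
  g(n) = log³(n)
True

f(n) = log²(n) is O(log² n), and g(n) = log³(n) is O(log³ n).
Since O(log² n) grows strictly slower than O(log³ n), f(n) = o(g(n)) is true.
This means lim(n→∞) f(n)/g(n) = 0.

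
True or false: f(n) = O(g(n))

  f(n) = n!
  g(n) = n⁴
False

f(n) = n! is O(n!), and g(n) = n⁴ is O(n⁴).
Since O(n!) grows faster than O(n⁴), f(n) = O(g(n)) is false.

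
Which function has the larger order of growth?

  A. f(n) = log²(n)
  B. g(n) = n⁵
B

f(n) = log²(n) is O(log² n), while g(n) = n⁵ is O(n⁵).
Since O(n⁵) grows faster than O(log² n), g(n) dominates.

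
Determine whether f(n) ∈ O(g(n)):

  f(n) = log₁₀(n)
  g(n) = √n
True

f(n) = log₁₀(n) is O(log n), and g(n) = √n is O(√n).
Since O(log n) ⊆ O(√n) (f grows no faster than g), f(n) = O(g(n)) is true.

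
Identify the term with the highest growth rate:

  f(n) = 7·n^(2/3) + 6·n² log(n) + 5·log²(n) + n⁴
n⁴

Looking at each term:
  - 7·n^(2/3) is O(n^(2/3))
  - 6·n² log(n) is O(n² log n)
  - 5·log²(n) is O(log² n)
  - n⁴ is O(n⁴)

The term n⁴ (O(n⁴)) grows fastest and dominates all others.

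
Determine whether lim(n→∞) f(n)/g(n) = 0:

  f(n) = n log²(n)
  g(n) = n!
True

f(n) = n log²(n) is O(n log² n), and g(n) = n! is O(n!).
Since O(n log² n) grows strictly slower than O(n!), f(n) = o(g(n)) is true.
This means lim(n→∞) f(n)/g(n) = 0.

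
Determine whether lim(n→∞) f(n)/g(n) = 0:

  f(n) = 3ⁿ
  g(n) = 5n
False

f(n) = 3ⁿ is O(3ⁿ), and g(n) = 5n is O(n).
Since O(3ⁿ) grows faster than or equal to O(n), f(n) = o(g(n)) is false.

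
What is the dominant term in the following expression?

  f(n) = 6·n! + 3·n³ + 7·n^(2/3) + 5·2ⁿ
6·n!

Looking at each term:
  - 6·n! is O(n!)
  - 3·n³ is O(n³)
  - 7·n^(2/3) is O(n^(2/3))
  - 5·2ⁿ is O(2ⁿ)

The term 6·n! (O(n!)) grows fastest and dominates all others.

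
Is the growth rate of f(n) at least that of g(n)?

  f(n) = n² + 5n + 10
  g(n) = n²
True

f(n) = n² + 5n + 10 and g(n) = n² are both O(n²).
Big-Ω permits equal growth rates (f ≥ c·g for some c > 0), so f(n) = Ω(g(n)) is true.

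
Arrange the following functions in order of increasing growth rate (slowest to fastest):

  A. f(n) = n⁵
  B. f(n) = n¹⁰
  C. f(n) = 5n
C < A < B

Comparing growth rates:
C = 5n is O(n)
A = n⁵ is O(n⁵)
B = n¹⁰ is O(n¹⁰)

Therefore, the order from slowest to fastest is: C < A < B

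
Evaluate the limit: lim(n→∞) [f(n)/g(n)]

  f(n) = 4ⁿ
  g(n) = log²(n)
∞

Since 4ⁿ (O(4ⁿ)) grows faster than log²(n) (O(log² n)),
the ratio f(n)/g(n) → ∞ as n → ∞.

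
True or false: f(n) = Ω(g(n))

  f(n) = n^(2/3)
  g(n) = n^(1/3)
True

f(n) = n^(2/3) is O(n^(2/3)), and g(n) = n^(1/3) is O(n^(1/3)).
Since O(n^(2/3)) grows at least as fast as O(n^(1/3)), f(n) = Ω(g(n)) is true.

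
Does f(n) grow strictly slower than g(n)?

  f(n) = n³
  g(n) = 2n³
False

f(n) = n³ is O(n³), and g(n) = 2n³ is O(n³).
Since they have the same growth rate, f(n) = o(g(n)) is false.
(f = o(g) requires f to grow strictly slower, not equal.)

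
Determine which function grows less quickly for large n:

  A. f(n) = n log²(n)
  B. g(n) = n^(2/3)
B

f(n) = n log²(n) is O(n log² n), while g(n) = n^(2/3) is O(n^(2/3)).
Since O(n^(2/3)) grows slower than O(n log² n), g(n) is dominated.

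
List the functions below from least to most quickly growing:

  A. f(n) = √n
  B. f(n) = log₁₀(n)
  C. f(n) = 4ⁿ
B < A < C

Comparing growth rates:
B = log₁₀(n) is O(log n)
A = √n is O(√n)
C = 4ⁿ is O(4ⁿ)

Therefore, the order from slowest to fastest is: B < A < C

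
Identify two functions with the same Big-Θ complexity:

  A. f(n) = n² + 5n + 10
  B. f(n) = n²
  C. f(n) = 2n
A and B

Examining each function:
  A. n² + 5n + 10 is O(n²)
  B. n² is O(n²)
  C. 2n is O(n)

Functions A and B both have the same complexity class.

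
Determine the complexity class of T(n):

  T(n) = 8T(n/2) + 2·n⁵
Θ(n⁵)

Master Theorem: a = 8, b = 2, f(n) = 2·n⁵.
Compute the critical exponent d = log₂(8) = 3.
Compare f(n) = Θ(n⁵) against n^d:
  k = 5 > d = 3, so f(n) = Ω(n^(d+ε)) — Case 3.
  Regularity: a·(n/b)^5/n^5 = a/b^5 = 8/32 < 1 ✓.
  The top-level work dominates: T(n) = Θ(f(n)) = Θ(n⁵).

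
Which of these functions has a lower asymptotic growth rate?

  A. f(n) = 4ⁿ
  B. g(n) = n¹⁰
B

f(n) = 4ⁿ is O(4ⁿ), while g(n) = n¹⁰ is O(n¹⁰).
Since O(n¹⁰) grows slower than O(4ⁿ), g(n) is dominated.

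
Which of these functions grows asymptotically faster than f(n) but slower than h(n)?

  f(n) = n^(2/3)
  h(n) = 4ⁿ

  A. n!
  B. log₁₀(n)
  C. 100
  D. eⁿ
D

We need g(n) with n^(2/3) = o(g(n)) and g(n) = o(4ⁿ), i.e. O(n^(2/3)) ≺ g ≺ O(4ⁿ).
Check each option:
  A. n! — O(n!) does not grow strictly slower than h(n)
  B. log₁₀(n) — O(log n) does not grow strictly faster than f(n)
  C. 100 — O(1) does not grow strictly faster than f(n)
  D. eⁿ — O(eⁿ) is strictly between O(n^(2/3)) and O(4ⁿ) ✓

Only option D (eⁿ) lies strictly between.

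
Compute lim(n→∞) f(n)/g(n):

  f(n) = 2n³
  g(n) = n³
2

Since 2n³ and n³ have the same growth rate (O(n³)),
the ratio converges to a constant: 2.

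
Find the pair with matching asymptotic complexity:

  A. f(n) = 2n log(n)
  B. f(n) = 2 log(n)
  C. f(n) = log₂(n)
B and C

Examining each function:
  A. 2n log(n) is O(n log n)
  B. 2 log(n) is O(log n)
  C. log₂(n) is O(log n)

Functions B and C both have the same complexity class.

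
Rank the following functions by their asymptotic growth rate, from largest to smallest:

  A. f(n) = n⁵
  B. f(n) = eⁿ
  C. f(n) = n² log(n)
B > A > C

Comparing growth rates:
B = eⁿ is O(eⁿ)
A = n⁵ is O(n⁵)
C = n² log(n) is O(n² log n)

Therefore, the order from fastest to slowest is: B > A > C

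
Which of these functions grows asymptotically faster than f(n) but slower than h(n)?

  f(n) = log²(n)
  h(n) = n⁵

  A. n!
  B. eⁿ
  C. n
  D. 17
C

We need g(n) with log²(n) = o(g(n)) and g(n) = o(n⁵), i.e. O(log² n) ≺ g ≺ O(n⁵).
Check each option:
  A. n! — O(n!) does not grow strictly slower than h(n)
  B. eⁿ — O(eⁿ) does not grow strictly slower than h(n)
  C. n — O(n) is strictly between O(log² n) and O(n⁵) ✓
  D. 17 — O(1) does not grow strictly faster than f(n)

Only option C (n) lies strictly between.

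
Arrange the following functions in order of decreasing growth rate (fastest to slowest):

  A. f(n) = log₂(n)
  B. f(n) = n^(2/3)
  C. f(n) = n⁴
C > B > A

Comparing growth rates:
C = n⁴ is O(n⁴)
B = n^(2/3) is O(n^(2/3))
A = log₂(n) is O(log n)

Therefore, the order from fastest to slowest is: C > B > A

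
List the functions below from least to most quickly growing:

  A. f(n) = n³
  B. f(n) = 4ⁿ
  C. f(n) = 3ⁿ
A < C < B

Comparing growth rates:
A = n³ is O(n³)
C = 3ⁿ is O(3ⁿ)
B = 4ⁿ is O(4ⁿ)

Therefore, the order from slowest to fastest is: A < C < B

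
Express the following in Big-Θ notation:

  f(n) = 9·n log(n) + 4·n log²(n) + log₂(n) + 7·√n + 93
Θ(n log² n)

Order the terms by growth rate: 93 ≺ log₂(n) ≺ 7·√n ≺ 9·n log(n) ≺ 4·n log²(n).
The fastest-growing term 4·n log²(n) dominates as n → ∞; dropping its constant factor gives Θ(n log² n).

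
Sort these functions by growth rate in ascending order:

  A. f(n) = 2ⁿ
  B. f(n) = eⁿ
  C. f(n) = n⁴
C < A < B

Comparing growth rates:
C = n⁴ is O(n⁴)
A = 2ⁿ is O(2ⁿ)
B = eⁿ is O(eⁿ)

Therefore, the order from slowest to fastest is: C < A < B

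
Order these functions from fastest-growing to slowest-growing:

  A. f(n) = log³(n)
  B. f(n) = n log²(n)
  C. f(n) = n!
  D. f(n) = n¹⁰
C > D > B > A

Comparing growth rates:
C = n! is O(n!)
D = n¹⁰ is O(n¹⁰)
B = n log²(n) is O(n log² n)
A = log³(n) is O(log³ n)

Therefore, the order from fastest to slowest is: C > D > B > A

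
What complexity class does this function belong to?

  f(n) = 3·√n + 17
O(√n)

The dominant term in 3·√n + 17 is 3·√n, which is Θ(√n).
Lower-order terms (17) are asymptotically negligible.
Constants are absorbed, so the tightest bound is O(√n).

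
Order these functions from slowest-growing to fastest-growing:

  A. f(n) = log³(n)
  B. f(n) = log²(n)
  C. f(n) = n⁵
B < A < C

Comparing growth rates:
B = log²(n) is O(log² n)
A = log³(n) is O(log³ n)
C = n⁵ is O(n⁵)

Therefore, the order from slowest to fastest is: B < A < C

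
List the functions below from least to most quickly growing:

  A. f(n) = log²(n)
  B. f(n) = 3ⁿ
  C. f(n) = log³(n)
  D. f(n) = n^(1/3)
A < C < D < B

Comparing growth rates:
A = log²(n) is O(log² n)
C = log³(n) is O(log³ n)
D = n^(1/3) is O(n^(1/3))
B = 3ⁿ is O(3ⁿ)

Therefore, the order from slowest to fastest is: A < C < D < B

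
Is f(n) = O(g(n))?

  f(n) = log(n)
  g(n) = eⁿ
True

f(n) = log(n) is O(log n), and g(n) = eⁿ is O(eⁿ).
Since O(log n) ⊆ O(eⁿ) (f grows no faster than g), f(n) = O(g(n)) is true.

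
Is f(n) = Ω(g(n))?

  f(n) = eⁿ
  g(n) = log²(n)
True

f(n) = eⁿ is O(eⁿ), and g(n) = log²(n) is O(log² n).
Since O(eⁿ) grows at least as fast as O(log² n), f(n) = Ω(g(n)) is true.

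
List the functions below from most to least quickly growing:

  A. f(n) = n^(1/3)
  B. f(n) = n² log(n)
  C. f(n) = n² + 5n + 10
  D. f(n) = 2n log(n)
B > C > D > A

Comparing growth rates:
B = n² log(n) is O(n² log n)
C = n² + 5n + 10 is O(n²)
D = 2n log(n) is O(n log n)
A = n^(1/3) is O(n^(1/3))

Therefore, the order from fastest to slowest is: B > C > D > A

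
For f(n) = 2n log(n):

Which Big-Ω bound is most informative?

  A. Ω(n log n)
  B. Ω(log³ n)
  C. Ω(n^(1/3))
A

f(n) = 2n log(n) is Ω(n log n).
All listed options are valid Big-Ω bounds (lower bounds),
but Ω(n log n) is the tightest (largest valid bound).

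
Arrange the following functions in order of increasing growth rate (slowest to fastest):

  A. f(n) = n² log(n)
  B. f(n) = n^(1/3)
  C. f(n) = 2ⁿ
B < A < C

Comparing growth rates:
B = n^(1/3) is O(n^(1/3))
A = n² log(n) is O(n² log n)
C = 2ⁿ is O(2ⁿ)

Therefore, the order from slowest to fastest is: B < A < C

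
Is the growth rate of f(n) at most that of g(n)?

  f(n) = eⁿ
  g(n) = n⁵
False

f(n) = eⁿ is O(eⁿ), and g(n) = n⁵ is O(n⁵).
Since O(eⁿ) grows faster than O(n⁵), f(n) = O(g(n)) is false.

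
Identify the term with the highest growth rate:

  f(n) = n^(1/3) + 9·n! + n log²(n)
9·n!

Looking at each term:
  - n^(1/3) is O(n^(1/3))
  - 9·n! is O(n!)
  - n log²(n) is O(n log² n)

The term 9·n! (O(n!)) grows fastest and dominates all others.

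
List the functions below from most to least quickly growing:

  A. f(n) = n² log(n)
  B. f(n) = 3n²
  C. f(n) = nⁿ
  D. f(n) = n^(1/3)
C > A > B > D

Comparing growth rates:
C = nⁿ is O(nⁿ)
A = n² log(n) is O(n² log n)
B = 3n² is O(n²)
D = n^(1/3) is O(n^(1/3))

Therefore, the order from fastest to slowest is: C > A > B > D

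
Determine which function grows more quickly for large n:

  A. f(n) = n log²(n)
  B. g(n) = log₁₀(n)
A

f(n) = n log²(n) is O(n log² n), while g(n) = log₁₀(n) is O(log n).
Since O(n log² n) grows faster than O(log n), f(n) dominates.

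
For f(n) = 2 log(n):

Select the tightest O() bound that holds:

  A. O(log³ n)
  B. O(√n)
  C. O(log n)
C

f(n) = 2 log(n) is O(log n).
All listed options are valid Big-O bounds (upper bounds),
but O(log n) is the tightest (smallest valid bound).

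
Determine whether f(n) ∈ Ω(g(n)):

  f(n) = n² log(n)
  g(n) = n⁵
False

f(n) = n² log(n) is O(n² log n), and g(n) = n⁵ is O(n⁵).
Since O(n² log n) grows slower than O(n⁵), f(n) = Ω(g(n)) is false.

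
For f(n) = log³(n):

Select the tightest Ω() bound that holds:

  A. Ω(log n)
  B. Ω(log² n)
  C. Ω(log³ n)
C

f(n) = log³(n) is Ω(log³ n).
All listed options are valid Big-Ω bounds (lower bounds),
but Ω(log³ n) is the tightest (largest valid bound).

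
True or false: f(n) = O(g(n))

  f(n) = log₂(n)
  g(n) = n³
True

f(n) = log₂(n) is O(log n), and g(n) = n³ is O(n³).
Since O(log n) ⊆ O(n³) (f grows no faster than g), f(n) = O(g(n)) is true.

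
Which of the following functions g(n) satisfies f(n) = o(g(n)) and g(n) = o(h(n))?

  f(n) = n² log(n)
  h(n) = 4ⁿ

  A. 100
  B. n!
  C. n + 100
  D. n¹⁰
D

We need g(n) with n² log(n) = o(g(n)) and g(n) = o(4ⁿ), i.e. O(n² log n) ≺ g ≺ O(4ⁿ).
Check each option:
  A. 100 — O(1) does not grow strictly faster than f(n)
  B. n! — O(n!) does not grow strictly slower than h(n)
  C. n + 100 — O(n) does not grow strictly faster than f(n)
  D. n¹⁰ — O(n¹⁰) is strictly between O(n² log n) and O(4ⁿ) ✓

Only option D (n¹⁰) lies strictly between.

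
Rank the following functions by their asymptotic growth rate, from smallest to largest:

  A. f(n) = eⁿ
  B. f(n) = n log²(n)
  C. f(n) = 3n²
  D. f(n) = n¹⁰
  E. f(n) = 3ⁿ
B < C < D < A < E

Comparing growth rates:
B = n log²(n) is O(n log² n)
C = 3n² is O(n²)
D = n¹⁰ is O(n¹⁰)
A = eⁿ is O(eⁿ)
E = 3ⁿ is O(3ⁿ)

Therefore, the order from slowest to fastest is: B < C < D < A < E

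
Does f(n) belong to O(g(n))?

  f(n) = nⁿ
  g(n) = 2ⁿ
False

f(n) = nⁿ is O(nⁿ), and g(n) = 2ⁿ is O(2ⁿ).
Since O(nⁿ) grows faster than O(2ⁿ), f(n) = O(g(n)) is false.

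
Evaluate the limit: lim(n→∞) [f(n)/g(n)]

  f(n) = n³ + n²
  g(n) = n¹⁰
0

Since n³ + n² (O(n³)) grows slower than n¹⁰ (O(n¹⁰)),
the ratio f(n)/g(n) → 0 as n → ∞.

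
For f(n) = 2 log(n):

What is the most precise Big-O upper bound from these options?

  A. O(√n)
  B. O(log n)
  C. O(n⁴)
B

f(n) = 2 log(n) is O(log n).
All listed options are valid Big-O bounds (upper bounds),
but O(log n) is the tightest (smallest valid bound).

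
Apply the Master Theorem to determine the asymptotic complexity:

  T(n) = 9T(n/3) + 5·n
Θ(n²)

Master Theorem: a = 9, b = 3, f(n) = 5·n.
Compute the critical exponent d = log₃(9) = 2.
Compare f(n) = Θ(n) against n^d:
  k = 1 < d = 2, so f(n) = O(n^(d-ε)) — Case 1.
  The recursion cost dominates: T(n) = Θ(n^d) = Θ(n²).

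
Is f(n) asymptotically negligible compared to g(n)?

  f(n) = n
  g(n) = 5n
False

f(n) = n is O(n), and g(n) = 5n is O(n).
Since they have the same growth rate, f(n) = o(g(n)) is false.
(f = o(g) requires f to grow strictly slower, not equal.)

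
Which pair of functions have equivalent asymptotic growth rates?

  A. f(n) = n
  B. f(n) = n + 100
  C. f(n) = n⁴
A and B

Examining each function:
  A. n is O(n)
  B. n + 100 is O(n)
  C. n⁴ is O(n⁴)

Functions A and B both have the same complexity class.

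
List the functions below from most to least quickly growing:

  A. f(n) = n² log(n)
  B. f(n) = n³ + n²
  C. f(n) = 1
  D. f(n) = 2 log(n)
B > A > D > C

Comparing growth rates:
B = n³ + n² is O(n³)
A = n² log(n) is O(n² log n)
D = 2 log(n) is O(log n)
C = 1 is O(1)

Therefore, the order from fastest to slowest is: B > A > D > C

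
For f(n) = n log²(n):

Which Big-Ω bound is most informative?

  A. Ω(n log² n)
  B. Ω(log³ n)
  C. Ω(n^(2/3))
A

f(n) = n log²(n) is Ω(n log² n).
All listed options are valid Big-Ω bounds (lower bounds),
but Ω(n log² n) is the tightest (largest valid bound).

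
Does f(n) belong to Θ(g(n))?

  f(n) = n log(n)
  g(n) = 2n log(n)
True

f(n) = n log(n) and g(n) = 2n log(n) are both O(n log n).
Since they have the same asymptotic growth rate, f(n) = Θ(g(n)) is true.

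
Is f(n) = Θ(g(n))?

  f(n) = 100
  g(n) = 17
True

f(n) = 100 and g(n) = 17 are both O(1).
Since they have the same asymptotic growth rate, f(n) = Θ(g(n)) is true.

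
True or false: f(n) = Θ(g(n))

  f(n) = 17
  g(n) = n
False

f(n) = 17 is O(1), and g(n) = n is O(n).
Since they have different growth rates, f(n) = Θ(g(n)) is false.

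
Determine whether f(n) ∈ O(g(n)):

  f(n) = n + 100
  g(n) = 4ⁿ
True

f(n) = n + 100 is O(n), and g(n) = 4ⁿ is O(4ⁿ).
Since O(n) ⊆ O(4ⁿ) (f grows no faster than g), f(n) = O(g(n)) is true.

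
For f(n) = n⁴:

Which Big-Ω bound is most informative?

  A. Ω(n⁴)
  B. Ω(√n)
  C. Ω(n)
A

f(n) = n⁴ is Ω(n⁴).
All listed options are valid Big-Ω bounds (lower bounds),
but Ω(n⁴) is the tightest (largest valid bound).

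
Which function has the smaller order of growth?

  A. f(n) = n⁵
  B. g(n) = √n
B

f(n) = n⁵ is O(n⁵), while g(n) = √n is O(√n).
Since O(√n) grows slower than O(n⁵), g(n) is dominated.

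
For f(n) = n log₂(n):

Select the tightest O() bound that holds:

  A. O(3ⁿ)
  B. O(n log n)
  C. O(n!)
B

f(n) = n log₂(n) is O(n log n).
All listed options are valid Big-O bounds (upper bounds),
but O(n log n) is the tightest (smallest valid bound).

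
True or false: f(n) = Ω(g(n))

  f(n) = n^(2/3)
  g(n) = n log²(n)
False

f(n) = n^(2/3) is O(n^(2/3)), and g(n) = n log²(n) is O(n log² n).
Since O(n^(2/3)) grows slower than O(n log² n), f(n) = Ω(g(n)) is false.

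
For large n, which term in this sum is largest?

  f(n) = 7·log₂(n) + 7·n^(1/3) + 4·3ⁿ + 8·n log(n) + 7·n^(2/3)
4·3ⁿ

Looking at each term:
  - 7·log₂(n) is O(log n)
  - 7·n^(1/3) is O(n^(1/3))
  - 4·3ⁿ is O(3ⁿ)
  - 8·n log(n) is O(n log n)
  - 7·n^(2/3) is O(n^(2/3))

The term 4·3ⁿ (O(3ⁿ)) grows fastest and dominates all others.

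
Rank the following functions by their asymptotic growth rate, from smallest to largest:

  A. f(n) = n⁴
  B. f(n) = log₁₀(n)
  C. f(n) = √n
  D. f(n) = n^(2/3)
B < C < D < A

Comparing growth rates:
B = log₁₀(n) is O(log n)
C = √n is O(√n)
D = n^(2/3) is O(n^(2/3))
A = n⁴ is O(n⁴)

Therefore, the order from slowest to fastest is: B < C < D < A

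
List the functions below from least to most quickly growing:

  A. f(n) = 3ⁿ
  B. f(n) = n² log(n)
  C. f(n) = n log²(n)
C < B < A

Comparing growth rates:
C = n log²(n) is O(n log² n)
B = n² log(n) is O(n² log n)
A = 3ⁿ is O(3ⁿ)

Therefore, the order from slowest to fastest is: C < B < A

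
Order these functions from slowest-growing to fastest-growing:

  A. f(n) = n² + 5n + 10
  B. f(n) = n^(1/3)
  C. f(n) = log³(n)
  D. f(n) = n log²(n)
C < B < D < A

Comparing growth rates:
C = log³(n) is O(log³ n)
B = n^(1/3) is O(n^(1/3))
D = n log²(n) is O(n log² n)
A = n² + 5n + 10 is O(n²)

Therefore, the order from slowest to fastest is: C < B < D < A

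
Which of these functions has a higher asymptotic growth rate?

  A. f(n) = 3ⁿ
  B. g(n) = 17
A

f(n) = 3ⁿ is O(3ⁿ), while g(n) = 17 is O(1).
Since O(3ⁿ) grows faster than O(1), f(n) dominates.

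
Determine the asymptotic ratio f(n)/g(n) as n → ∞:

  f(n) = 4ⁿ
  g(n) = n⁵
∞

Since 4ⁿ (O(4ⁿ)) grows faster than n⁵ (O(n⁵)),
the ratio f(n)/g(n) → ∞ as n → ∞.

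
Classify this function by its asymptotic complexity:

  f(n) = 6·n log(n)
O(n log n)

The dominant term in 6·n log(n) is 6·n log(n), which is Θ(n log n).
Constants are absorbed, so the tightest bound is O(n log n).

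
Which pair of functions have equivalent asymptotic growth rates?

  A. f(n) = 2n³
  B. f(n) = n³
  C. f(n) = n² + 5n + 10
A and B

Examining each function:
  A. 2n³ is O(n³)
  B. n³ is O(n³)
  C. n² + 5n + 10 is O(n²)

Functions A and B both have the same complexity class.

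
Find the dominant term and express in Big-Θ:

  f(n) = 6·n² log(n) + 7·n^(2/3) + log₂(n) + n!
Θ(n!)

Order the terms by growth rate: log₂(n) ≺ 7·n^(2/3) ≺ 6·n² log(n) ≺ n!.
The fastest-growing term n! dominates as n → ∞; dropping its constant factor gives Θ(n!).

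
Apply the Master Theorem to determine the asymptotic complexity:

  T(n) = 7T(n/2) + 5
Θ(n^log₂(7))

Master Theorem: a = 7, b = 2, f(n) = 5.
Compute the critical exponent d = log₂(7) = 2.807.
Compare f(n) = Θ(1) against n^d:
  k = 0 < d = 2.807, so f(n) = O(n^(d-ε)) — Case 1.
  The recursion cost dominates: T(n) = Θ(n^d) = Θ(n^log₂(7)).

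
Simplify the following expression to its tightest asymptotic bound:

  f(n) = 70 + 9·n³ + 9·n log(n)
Θ(n³)

Order the terms by growth rate: 70 ≺ 9·n log(n) ≺ 9·n³.
The fastest-growing term 9·n³ dominates as n → ∞; dropping its constant factor gives Θ(n³).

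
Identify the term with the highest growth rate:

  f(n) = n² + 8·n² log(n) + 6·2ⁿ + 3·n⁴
6·2ⁿ

Looking at each term:
  - n² is O(n²)
  - 8·n² log(n) is O(n² log n)
  - 6·2ⁿ is O(2ⁿ)
  - 3·n⁴ is O(n⁴)

The term 6·2ⁿ (O(2ⁿ)) grows fastest and dominates all others.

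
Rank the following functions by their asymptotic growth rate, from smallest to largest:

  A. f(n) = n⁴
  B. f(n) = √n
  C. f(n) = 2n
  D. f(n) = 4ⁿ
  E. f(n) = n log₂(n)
B < C < E < A < D

Comparing growth rates:
B = √n is O(√n)
C = 2n is O(n)
E = n log₂(n) is O(n log n)
A = n⁴ is O(n⁴)
D = 4ⁿ is O(4ⁿ)

Therefore, the order from slowest to fastest is: B < C < E < A < D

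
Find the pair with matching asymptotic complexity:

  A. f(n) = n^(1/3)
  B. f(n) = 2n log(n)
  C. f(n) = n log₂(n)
B and C

Examining each function:
  A. n^(1/3) is O(n^(1/3))
  B. 2n log(n) is O(n log n)
  C. n log₂(n) is O(n log n)

Functions B and C both have the same complexity class.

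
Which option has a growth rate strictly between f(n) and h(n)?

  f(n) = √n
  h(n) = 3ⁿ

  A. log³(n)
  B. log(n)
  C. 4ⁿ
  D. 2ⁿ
D

We need g(n) with √n = o(g(n)) and g(n) = o(3ⁿ), i.e. O(√n) ≺ g ≺ O(3ⁿ).
Check each option:
  A. log³(n) — O(log³ n) does not grow strictly faster than f(n)
  B. log(n) — O(log n) does not grow strictly faster than f(n)
  C. 4ⁿ — O(4ⁿ) does not grow strictly slower than h(n)
  D. 2ⁿ — O(2ⁿ) is strictly between O(√n) and O(3ⁿ) ✓

Only option D (2ⁿ) lies strictly between.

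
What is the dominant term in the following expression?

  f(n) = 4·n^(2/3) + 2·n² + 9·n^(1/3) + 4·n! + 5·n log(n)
4·n!

Looking at each term:
  - 4·n^(2/3) is O(n^(2/3))
  - 2·n² is O(n²)
  - 9·n^(1/3) is O(n^(1/3))
  - 4·n! is O(n!)
  - 5·n log(n) is O(n log n)

The term 4·n! (O(n!)) grows fastest and dominates all others.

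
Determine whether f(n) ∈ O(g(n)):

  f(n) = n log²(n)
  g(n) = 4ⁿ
True

f(n) = n log²(n) is O(n log² n), and g(n) = 4ⁿ is O(4ⁿ).
Since O(n log² n) ⊆ O(4ⁿ) (f grows no faster than g), f(n) = O(g(n)) is true.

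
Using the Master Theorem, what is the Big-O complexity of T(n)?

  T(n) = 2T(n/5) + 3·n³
Θ(n³)

Master Theorem: a = 2, b = 5, f(n) = 3·n³.
Compute the critical exponent d = log₅(2) = 0.431.
Compare f(n) = Θ(n³) against n^d:
  k = 3 > d = 0.431, so f(n) = Ω(n^(d+ε)) — Case 3.
  Regularity: a·(n/b)^3/n^3 = a/b^3 = 2/125 < 1 ✓.
  The top-level work dominates: T(n) = Θ(f(n)) = Θ(n³).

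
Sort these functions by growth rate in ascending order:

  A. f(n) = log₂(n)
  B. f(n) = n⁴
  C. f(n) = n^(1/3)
A < C < B

Comparing growth rates:
A = log₂(n) is O(log n)
C = n^(1/3) is O(n^(1/3))
B = n⁴ is O(n⁴)

Therefore, the order from slowest to fastest is: A < C < B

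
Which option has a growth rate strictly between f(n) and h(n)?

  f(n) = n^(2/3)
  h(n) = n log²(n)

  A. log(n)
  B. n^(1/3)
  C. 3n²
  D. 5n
D

We need g(n) with n^(2/3) = o(g(n)) and g(n) = o(n log²(n)), i.e. O(n^(2/3)) ≺ g ≺ O(n log² n).
Check each option:
  A. log(n) — O(log n) does not grow strictly faster than f(n)
  B. n^(1/3) — O(n^(1/3)) does not grow strictly faster than f(n)
  C. 3n² — O(n²) does not grow strictly slower than h(n)
  D. 5n — O(n) is strictly between O(n^(2/3)) and O(n log² n) ✓

Only option D (5n) lies strictly between.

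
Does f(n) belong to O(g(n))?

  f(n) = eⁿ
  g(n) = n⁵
False

f(n) = eⁿ is O(eⁿ), and g(n) = n⁵ is O(n⁵).
Since O(eⁿ) grows faster than O(n⁵), f(n) = O(g(n)) is false.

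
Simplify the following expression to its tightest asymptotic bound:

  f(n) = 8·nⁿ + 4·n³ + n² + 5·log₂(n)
Θ(nⁿ)

Order the terms by growth rate: 5·log₂(n) ≺ n² ≺ 4·n³ ≺ 8·nⁿ.
The fastest-growing term 8·nⁿ dominates as n → ∞; dropping its constant factor gives Θ(nⁿ).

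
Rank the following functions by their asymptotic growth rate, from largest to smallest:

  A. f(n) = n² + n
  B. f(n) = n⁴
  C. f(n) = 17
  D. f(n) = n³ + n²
B > D > A > C

Comparing growth rates:
B = n⁴ is O(n⁴)
D = n³ + n² is O(n³)
A = n² + n is O(n²)
C = 17 is O(1)

Therefore, the order from fastest to slowest is: B > D > A > C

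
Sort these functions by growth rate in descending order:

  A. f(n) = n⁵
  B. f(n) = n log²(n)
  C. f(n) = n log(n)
A > B > C

Comparing growth rates:
A = n⁵ is O(n⁵)
B = n log²(n) is O(n log² n)
C = n log(n) is O(n log n)

Therefore, the order from fastest to slowest is: A > B > C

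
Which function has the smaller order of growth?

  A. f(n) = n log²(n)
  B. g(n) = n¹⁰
A

f(n) = n log²(n) is O(n log² n), while g(n) = n¹⁰ is O(n¹⁰).
Since O(n log² n) grows slower than O(n¹⁰), f(n) is dominated.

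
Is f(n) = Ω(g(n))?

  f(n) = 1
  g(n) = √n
False

f(n) = 1 is O(1), and g(n) = √n is O(√n).
Since O(1) grows slower than O(√n), f(n) = Ω(g(n)) is false.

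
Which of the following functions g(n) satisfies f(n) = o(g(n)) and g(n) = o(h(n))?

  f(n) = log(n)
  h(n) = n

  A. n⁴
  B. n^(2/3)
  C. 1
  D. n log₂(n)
B

We need g(n) with log(n) = o(g(n)) and g(n) = o(n), i.e. O(log n) ≺ g ≺ O(n).
Check each option:
  A. n⁴ — O(n⁴) does not grow strictly slower than h(n)
  B. n^(2/3) — O(n^(2/3)) is strictly between O(log n) and O(n) ✓
  C. 1 — O(1) does not grow strictly faster than f(n)
  D. n log₂(n) — O(n log n) does not grow strictly slower than h(n)

Only option B (n^(2/3)) lies strictly between.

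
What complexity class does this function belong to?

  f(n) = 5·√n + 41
O(√n)

The dominant term in 5·√n + 41 is 5·√n, which is Θ(√n).
Lower-order terms (41) are asymptotically negligible.
Constants are absorbed, so the tightest bound is O(√n).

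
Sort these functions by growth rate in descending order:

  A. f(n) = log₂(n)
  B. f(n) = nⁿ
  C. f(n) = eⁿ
B > C > A

Comparing growth rates:
B = nⁿ is O(nⁿ)
C = eⁿ is O(eⁿ)
A = log₂(n) is O(log n)

Therefore, the order from fastest to slowest is: B > C > A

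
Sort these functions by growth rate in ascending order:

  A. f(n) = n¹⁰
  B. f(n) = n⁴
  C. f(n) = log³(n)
C < B < A

Comparing growth rates:
C = log³(n) is O(log³ n)
B = n⁴ is O(n⁴)
A = n¹⁰ is O(n¹⁰)

Therefore, the order from slowest to fastest is: C < B < A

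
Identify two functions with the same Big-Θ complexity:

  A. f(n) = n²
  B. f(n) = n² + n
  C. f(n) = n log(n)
A and B

Examining each function:
  A. n² is O(n²)
  B. n² + n is O(n²)
  C. n log(n) is O(n log n)

Functions A and B both have the same complexity class.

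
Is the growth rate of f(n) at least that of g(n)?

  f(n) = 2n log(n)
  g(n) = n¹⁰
False

f(n) = 2n log(n) is O(n log n), and g(n) = n¹⁰ is O(n¹⁰).
Since O(n log n) grows slower than O(n¹⁰), f(n) = Ω(g(n)) is false.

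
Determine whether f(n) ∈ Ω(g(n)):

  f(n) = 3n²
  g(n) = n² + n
True

f(n) = 3n² and g(n) = n² + n are both O(n²).
Big-Ω permits equal growth rates (f ≥ c·g for some c > 0), so f(n) = Ω(g(n)) is true.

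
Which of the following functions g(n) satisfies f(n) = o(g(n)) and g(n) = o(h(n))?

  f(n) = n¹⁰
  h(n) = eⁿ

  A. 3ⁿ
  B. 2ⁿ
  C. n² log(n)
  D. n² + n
B

We need g(n) with n¹⁰ = o(g(n)) and g(n) = o(eⁿ), i.e. O(n¹⁰) ≺ g ≺ O(eⁿ).
Check each option:
  A. 3ⁿ — O(3ⁿ) does not grow strictly slower than h(n)
  B. 2ⁿ — O(2ⁿ) is strictly between O(n¹⁰) and O(eⁿ) ✓
  C. n² log(n) — O(n² log n) does not grow strictly faster than f(n)
  D. n² + n — O(n²) does not grow strictly faster than f(n)

Only option B (2ⁿ) lies strictly between.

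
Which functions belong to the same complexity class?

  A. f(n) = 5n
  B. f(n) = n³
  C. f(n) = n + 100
A and C

Examining each function:
  A. 5n is O(n)
  B. n³ is O(n³)
  C. n + 100 is O(n)

Functions A and C both have the same complexity class.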